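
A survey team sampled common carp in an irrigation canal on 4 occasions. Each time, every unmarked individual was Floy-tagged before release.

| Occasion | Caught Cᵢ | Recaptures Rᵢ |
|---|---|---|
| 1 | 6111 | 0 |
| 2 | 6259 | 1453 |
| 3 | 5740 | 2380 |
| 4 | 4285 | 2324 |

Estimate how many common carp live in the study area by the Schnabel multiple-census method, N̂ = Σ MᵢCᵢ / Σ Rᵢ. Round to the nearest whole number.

Marked at large before each occasion: Mᵢ = Σⱼ<ᵢ (Cⱼ − Rⱼ) → M1=0, M2=6111, M3=10917, M4=14277
Σ MᵢCᵢ = 0·6111 + 6111·6259 + 10917·5740 + 14277·4285 = 0 + 38248749 + 62663580 + 61176945 = 162089274
Σ Rᵢ = 0 + 1453 + 2380 + 2324 = 6157
N̂ = 162089274 / 6157 ≈ 26326.0 → 26326

N ≈ 26,326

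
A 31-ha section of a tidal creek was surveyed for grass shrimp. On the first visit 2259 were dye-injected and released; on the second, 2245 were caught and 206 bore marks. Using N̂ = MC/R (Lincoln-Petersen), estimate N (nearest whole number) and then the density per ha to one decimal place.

density ≈ 794.2 grass shrimp per ha

N̂ = 2259·2245/206 = 5071455/206 ≈ 24618.7 → 24619
Density = N̂ / area = 24619 / 31 ≈ 794.16 → 794.2 per ha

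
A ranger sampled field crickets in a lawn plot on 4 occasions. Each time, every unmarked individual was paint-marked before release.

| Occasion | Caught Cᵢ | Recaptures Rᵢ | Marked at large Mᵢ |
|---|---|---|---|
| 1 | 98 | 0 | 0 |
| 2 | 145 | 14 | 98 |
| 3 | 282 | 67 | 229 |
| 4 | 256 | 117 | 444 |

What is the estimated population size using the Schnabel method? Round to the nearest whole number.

Σ MᵢCᵢ = 0·98 + 98·145 + 229·282 + 444·256 = 0 + 14210 + 64578 + 113664 = 192452
Σ Rᵢ = 0 + 14 + 67 + 117 = 198
N̂ = 192452 / 198 ≈ 972.0 → 972

N ≈ 972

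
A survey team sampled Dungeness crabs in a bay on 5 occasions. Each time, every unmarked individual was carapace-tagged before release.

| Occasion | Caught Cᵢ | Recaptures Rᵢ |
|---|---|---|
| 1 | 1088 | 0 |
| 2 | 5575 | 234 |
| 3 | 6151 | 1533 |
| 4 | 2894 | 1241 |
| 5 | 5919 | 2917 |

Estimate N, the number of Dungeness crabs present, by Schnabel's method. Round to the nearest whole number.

N ≈ 25,781

Marked at large before each occasion: Mᵢ = Σⱼ<ᵢ (Cⱼ − Rⱼ) → M1=0, M2=1088, M3=6429, M4=11047, M5=12700
Σ MᵢCᵢ = 0·1088 + 1088·5575 + 6429·6151 + 11047·2894 + 12700·5919 = 0 + 6065600 + 39544779 + 31970018 + 75171300 = 152751697
Σ Rᵢ = 0 + 234 + 1533 + 1241 + 2917 = 5925
N̂ = 152751697 / 5925 ≈ 25780.9 → 25781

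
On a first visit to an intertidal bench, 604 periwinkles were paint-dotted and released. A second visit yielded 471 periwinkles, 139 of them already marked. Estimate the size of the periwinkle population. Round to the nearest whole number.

N ≈ 2047

If marked individuals mix randomly, R/C ≈ M/N, giving N ≈ M·C/R.
N = (604 × 471) / 139 = 284484 / 139 ≈ 2046.6 → 2047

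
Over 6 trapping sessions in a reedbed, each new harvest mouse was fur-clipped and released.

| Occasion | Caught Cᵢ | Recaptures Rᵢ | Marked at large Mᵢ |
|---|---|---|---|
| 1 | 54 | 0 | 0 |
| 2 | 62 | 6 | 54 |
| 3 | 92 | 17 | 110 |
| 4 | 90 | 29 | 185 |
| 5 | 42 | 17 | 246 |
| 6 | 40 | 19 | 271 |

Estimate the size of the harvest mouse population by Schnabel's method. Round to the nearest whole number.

N ≈ 583

Σ MᵢCᵢ = 0·54 + 54·62 + 110·92 + 185·90 + 246·42 + 271·40 = 0 + 3348 + 10120 + 16650 + 10332 + 10840 = 51290
Σ Rᵢ = 0 + 6 + 17 + 29 + 17 + 19 = 88
N̂ = 51290 / 88 ≈ 582.8 → 583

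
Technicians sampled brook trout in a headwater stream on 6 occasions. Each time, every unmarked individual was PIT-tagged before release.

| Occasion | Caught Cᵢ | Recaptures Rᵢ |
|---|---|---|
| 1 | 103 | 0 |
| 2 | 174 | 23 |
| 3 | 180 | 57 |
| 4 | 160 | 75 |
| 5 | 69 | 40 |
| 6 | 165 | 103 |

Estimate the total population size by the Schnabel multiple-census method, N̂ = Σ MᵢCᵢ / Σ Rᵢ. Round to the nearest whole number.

N ≈ 795

Marked at large before each occasion: Mᵢ = Σⱼ<ᵢ (Cⱼ − Rⱼ) → M1=0, M2=103, M3=254, M4=377, M5=462, M6=491
Σ MᵢCᵢ = 0·103 + 103·174 + 254·180 + 377·160 + 462·69 + 491·165 = 0 + 17922 + 45720 + 60320 + 31878 + 81015 = 236855
Σ Rᵢ = 0 + 23 + 57 + 75 + 40 + 103 = 298
N̂ = 236855 / 298 ≈ 794.8 → 795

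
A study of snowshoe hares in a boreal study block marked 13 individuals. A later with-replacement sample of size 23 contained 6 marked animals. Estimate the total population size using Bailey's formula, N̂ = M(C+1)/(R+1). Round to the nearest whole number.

N ≈ 45

N̂ = 13·(23+1)/(6+1) = 13·24/7 = 312/7 ≈ 44.6 → 45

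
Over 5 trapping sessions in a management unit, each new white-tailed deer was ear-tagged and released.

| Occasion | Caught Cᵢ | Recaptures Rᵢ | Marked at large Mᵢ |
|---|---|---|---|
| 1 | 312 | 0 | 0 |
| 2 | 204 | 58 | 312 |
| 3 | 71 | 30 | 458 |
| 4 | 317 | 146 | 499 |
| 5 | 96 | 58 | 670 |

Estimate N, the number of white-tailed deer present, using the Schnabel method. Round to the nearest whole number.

N ≈ 1091

Σ MᵢCᵢ = 0·312 + 312·204 + 458·71 + 499·317 + 670·96 = 0 + 63648 + 32518 + 158183 + 64320 = 318669
Σ Rᵢ = 0 + 58 + 30 + 146 + 58 = 292
N̂ = 318669 / 292 ≈ 1091.3 → 1091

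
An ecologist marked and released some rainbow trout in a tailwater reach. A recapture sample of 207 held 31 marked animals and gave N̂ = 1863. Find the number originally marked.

M = 279

From N = M·C/R: M = N·R / C = 1863·31 / 207 = 57753 / 207 = 279.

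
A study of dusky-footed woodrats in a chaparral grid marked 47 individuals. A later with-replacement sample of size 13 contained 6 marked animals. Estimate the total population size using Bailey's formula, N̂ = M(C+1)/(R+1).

N = 94

N̂ = 47·(13+1)/(6+1) = 47·14/7 = 658/7 = 94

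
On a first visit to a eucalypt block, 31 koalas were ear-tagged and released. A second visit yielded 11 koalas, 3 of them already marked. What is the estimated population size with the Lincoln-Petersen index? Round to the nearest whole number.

N ≈ 114

The marked fraction in the recapture sample should equal the marked fraction in the population: 3/11 = 31/N.
N = (31 × 11) / 3 = 341 / 3 ≈ 113.7 → 114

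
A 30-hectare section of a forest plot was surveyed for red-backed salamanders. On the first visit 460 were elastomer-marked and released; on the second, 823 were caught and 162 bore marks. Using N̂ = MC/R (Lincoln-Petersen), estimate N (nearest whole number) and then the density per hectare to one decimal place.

N̂ = 460·823/162 = 378580/162 ≈ 2336.9 → 2337
Density = N̂ / area = 2337 / 30 ≈ 77.90 → 77.9 per hectare

density ≈ 77.9 red-backed salamanders per hectare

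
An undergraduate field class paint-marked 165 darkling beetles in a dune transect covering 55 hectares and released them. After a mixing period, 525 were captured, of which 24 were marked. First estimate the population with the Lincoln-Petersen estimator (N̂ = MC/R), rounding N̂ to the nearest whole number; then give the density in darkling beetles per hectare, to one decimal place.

density ≈ 65.6 darkling beetles per hectare

N̂ = 165·525/24 = 86625/24 ≈ 3609.4 → 3609
Density = N̂ / area = 3609 / 55 ≈ 65.62 → 65.6 per hectare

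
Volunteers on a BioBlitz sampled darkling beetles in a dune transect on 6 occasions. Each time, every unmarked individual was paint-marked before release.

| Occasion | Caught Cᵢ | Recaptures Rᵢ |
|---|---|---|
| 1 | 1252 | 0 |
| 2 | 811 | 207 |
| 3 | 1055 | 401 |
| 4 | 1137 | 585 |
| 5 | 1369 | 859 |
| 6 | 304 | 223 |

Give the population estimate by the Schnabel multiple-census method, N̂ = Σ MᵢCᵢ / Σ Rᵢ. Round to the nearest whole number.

Marked at large before each occasion: Mᵢ = Σⱼ<ᵢ (Cⱼ − Rⱼ) → M1=0, M2=1252, M3=1856, M4=2510, M5=3062, M6=3572
Σ MᵢCᵢ = 0·1252 + 1252·811 + 1856·1055 + 2510·1137 + 3062·1369 + 3572·304 = 0 + 1015372 + 1958080 + 2853870 + 4191878 + 1085888 = 11105088
Σ Rᵢ = 0 + 207 + 401 + 585 + 859 + 223 = 2275
N̂ = 11105088 / 2275 ≈ 4881.4 → 4881

N ≈ 4881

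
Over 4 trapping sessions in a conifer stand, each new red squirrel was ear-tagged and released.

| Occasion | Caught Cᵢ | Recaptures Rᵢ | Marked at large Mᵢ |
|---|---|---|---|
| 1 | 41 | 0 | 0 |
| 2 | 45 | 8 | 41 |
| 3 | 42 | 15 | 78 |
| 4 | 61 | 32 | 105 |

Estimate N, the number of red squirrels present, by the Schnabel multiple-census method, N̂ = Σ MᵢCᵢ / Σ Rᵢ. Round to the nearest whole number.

Σ MᵢCᵢ = 0·41 + 41·45 + 78·42 + 105·61 = 0 + 1845 + 3276 + 6405 = 11526
Σ Rᵢ = 0 + 8 + 15 + 32 = 55
N̂ = 11526 / 55 ≈ 209.6 → 210

N ≈ 210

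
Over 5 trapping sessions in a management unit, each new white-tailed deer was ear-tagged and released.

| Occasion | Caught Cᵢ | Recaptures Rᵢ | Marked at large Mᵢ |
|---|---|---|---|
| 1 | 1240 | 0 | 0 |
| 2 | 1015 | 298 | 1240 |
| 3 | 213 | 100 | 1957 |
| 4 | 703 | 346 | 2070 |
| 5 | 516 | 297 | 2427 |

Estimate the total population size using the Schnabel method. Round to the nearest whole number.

Σ MᵢCᵢ = 0·1240 + 1240·1015 + 1957·213 + 2070·703 + 2427·516 = 0 + 1258600 + 416841 + 1455210 + 1252332 = 4382983
Σ Rᵢ = 0 + 298 + 100 + 346 + 297 = 1041
N̂ = 4382983 / 1041 ≈ 4210.4 → 4210

N ≈ 4210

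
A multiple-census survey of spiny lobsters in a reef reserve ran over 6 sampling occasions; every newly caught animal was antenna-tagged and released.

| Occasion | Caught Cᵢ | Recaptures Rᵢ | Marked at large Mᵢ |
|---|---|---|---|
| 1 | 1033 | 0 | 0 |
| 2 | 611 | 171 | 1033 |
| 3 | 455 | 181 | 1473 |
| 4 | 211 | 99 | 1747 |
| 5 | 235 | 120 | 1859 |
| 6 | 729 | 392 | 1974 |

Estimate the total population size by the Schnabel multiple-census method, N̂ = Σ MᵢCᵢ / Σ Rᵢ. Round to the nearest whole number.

Σ MᵢCᵢ = 0·1033 + 1033·611 + 1473·455 + 1747·211 + 1859·235 + 1974·729 = 0 + 631163 + 670215 + 368617 + 436865 + 1439046 = 3545906
Σ Rᵢ = 0 + 171 + 181 + 99 + 120 + 392 = 963
N̂ = 3545906 / 963 ≈ 3682.1 → 3682

N ≈ 3682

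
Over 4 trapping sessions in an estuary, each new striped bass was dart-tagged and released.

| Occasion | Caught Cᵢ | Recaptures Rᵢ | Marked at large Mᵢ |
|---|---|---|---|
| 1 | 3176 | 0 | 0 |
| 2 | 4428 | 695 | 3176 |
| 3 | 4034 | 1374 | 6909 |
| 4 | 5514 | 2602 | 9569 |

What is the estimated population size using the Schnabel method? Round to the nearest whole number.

Σ MᵢCᵢ = 0·3176 + 3176·4428 + 6909·4034 + 9569·5514 = 0 + 14063328 + 27870906 + 52763466 = 94697700
Σ Rᵢ = 0 + 695 + 1374 + 2602 = 4671
N̂ = 94697700 / 4671 ≈ 20273.5 → 20274

N ≈ 20,274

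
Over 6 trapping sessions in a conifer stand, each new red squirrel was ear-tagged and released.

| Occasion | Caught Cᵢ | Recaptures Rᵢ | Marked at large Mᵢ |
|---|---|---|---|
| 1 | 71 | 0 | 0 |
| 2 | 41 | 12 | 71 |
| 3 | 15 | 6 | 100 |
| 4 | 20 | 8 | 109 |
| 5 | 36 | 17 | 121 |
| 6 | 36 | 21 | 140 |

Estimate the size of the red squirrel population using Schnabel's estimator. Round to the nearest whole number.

Σ MᵢCᵢ = 0·71 + 71·41 + 100·15 + 109·20 + 121·36 + 140·36 = 0 + 2911 + 1500 + 2180 + 4356 + 5040 = 15987
Σ Rᵢ = 0 + 12 + 6 + 8 + 17 + 21 = 64
N̂ = 15987 / 64 ≈ 249.8 → 250

N ≈ 250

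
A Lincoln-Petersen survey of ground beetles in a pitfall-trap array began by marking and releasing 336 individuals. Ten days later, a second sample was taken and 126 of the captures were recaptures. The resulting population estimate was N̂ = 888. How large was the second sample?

C = 333

From N = M·C/R: C = N·R / M = 888·126 / 336 = 111888 / 336 = 333.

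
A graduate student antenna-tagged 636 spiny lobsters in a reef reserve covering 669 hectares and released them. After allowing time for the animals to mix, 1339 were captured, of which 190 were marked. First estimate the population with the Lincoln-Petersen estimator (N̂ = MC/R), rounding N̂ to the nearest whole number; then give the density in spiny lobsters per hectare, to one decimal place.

N̂ = 636·1339/190 = 851604/190 ≈ 4482.1 → 4482
Density = N̂ / area = 4482 / 669 ≈ 6.70 → 6.7 per hectare

density ≈ 6.7 spiny lobsters per hectare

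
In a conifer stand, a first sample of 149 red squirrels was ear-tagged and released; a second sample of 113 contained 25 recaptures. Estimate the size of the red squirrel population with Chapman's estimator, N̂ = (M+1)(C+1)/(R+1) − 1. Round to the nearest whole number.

N̂ = (149+1)(113+1)/(25+1) − 1 = 150·114/26 − 1
= 17100/26 − 1 ≈ 657.7 − 1 ≈ 656.7 → 657

N ≈ 657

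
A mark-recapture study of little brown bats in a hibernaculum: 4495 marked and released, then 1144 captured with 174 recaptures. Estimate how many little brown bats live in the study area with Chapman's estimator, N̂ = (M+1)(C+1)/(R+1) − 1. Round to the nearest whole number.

N̂ = (4495+1)(1144+1)/(174+1) − 1 = 4496·1145/175 − 1
= 5147920/175 − 1 ≈ 29416.7 − 1 ≈ 29415.7 → 29416

N ≈ 29,416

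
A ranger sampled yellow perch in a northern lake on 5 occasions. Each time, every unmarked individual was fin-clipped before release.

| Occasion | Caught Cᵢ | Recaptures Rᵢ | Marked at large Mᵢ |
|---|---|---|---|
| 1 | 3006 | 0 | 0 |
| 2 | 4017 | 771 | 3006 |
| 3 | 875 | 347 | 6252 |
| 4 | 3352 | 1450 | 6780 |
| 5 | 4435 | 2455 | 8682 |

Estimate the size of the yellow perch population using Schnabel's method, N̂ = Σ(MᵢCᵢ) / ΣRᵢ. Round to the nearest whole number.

Σ MᵢCᵢ = 0·3006 + 3006·4017 + 6252·875 + 6780·3352 + 8682·4435 = 0 + 12075102 + 5470500 + 22726560 + 38504670 = 78776832
Σ Rᵢ = 0 + 771 + 347 + 1450 + 2455 = 5023
N̂ = 78776832 / 5023 ≈ 15683.2 → 15683

N ≈ 15,683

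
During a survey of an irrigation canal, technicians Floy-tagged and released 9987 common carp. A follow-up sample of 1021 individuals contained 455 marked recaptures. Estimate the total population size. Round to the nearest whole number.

N ≈ 22,410

N = (9987 × 1021) / 455 = 10196727 / 455 ≈ 22410.4 → 22410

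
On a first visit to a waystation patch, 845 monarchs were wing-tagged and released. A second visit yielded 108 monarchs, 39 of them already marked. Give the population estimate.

N = 2340

N = (845 × 108) / 39 = 91260 / 39 = 2340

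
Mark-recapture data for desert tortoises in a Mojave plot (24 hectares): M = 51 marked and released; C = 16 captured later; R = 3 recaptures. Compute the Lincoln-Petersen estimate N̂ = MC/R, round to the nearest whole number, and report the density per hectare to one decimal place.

density ≈ 11.3 desert tortoises per hectare

N̂ = 51·16/3 = 816/3 = 272
Density = N̂ / area = 272 / 24 ≈ 11.33 → 11.3 per hectare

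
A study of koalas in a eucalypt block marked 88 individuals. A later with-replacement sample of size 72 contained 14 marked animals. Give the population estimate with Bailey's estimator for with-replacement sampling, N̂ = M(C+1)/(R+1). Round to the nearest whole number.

N ≈ 428

N̂ = 88·(72+1)/(14+1) = 88·73/15 = 6424/15 ≈ 428.3 → 428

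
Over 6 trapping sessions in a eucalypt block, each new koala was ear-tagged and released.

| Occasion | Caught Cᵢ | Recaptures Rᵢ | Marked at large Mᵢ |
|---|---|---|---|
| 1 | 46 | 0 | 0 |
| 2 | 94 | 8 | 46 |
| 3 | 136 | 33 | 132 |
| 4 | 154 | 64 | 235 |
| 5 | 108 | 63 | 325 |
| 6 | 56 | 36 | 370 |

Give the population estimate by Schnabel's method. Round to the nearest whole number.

N ≈ 560

Σ MᵢCᵢ = 0·46 + 46·94 + 132·136 + 235·154 + 325·108 + 370·56 = 0 + 4324 + 17952 + 36190 + 35100 + 20720 = 114286
Σ Rᵢ = 0 + 8 + 33 + 64 + 63 + 36 = 204
N̂ = 114286 / 204 ≈ 560.2 → 560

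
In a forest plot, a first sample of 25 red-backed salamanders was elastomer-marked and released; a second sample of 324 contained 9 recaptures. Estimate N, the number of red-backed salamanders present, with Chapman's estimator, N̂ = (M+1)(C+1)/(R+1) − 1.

N̂ = (25+1)(324+1)/(9+1) − 1 = 26·325/10 − 1
= 8450/10 − 1 = 845 − 1 = 844

N = 844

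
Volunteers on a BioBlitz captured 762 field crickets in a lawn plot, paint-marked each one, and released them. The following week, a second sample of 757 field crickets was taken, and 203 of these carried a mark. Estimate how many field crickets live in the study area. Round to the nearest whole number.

N ≈ 2842

N = (762 × 757) / 203 = 576834 / 203 ≈ 2841.5 → 2842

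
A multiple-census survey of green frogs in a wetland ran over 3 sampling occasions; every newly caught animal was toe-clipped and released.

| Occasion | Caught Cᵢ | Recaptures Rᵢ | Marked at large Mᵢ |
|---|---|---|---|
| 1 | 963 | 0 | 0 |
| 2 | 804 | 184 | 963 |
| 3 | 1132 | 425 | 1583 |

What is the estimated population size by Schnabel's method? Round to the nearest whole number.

N ≈ 4214

Σ MᵢCᵢ = 0·963 + 963·804 + 1583·1132 = 0 + 774252 + 1791956 = 2566208
Σ Rᵢ = 0 + 184 + 425 = 609
N̂ = 2566208 / 609 ≈ 4213.8 → 4214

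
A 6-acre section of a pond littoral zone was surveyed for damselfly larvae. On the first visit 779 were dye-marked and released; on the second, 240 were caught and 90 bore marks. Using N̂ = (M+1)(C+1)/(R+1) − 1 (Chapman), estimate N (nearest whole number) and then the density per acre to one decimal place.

density ≈ 344.2 damselfly larvae per acre

N̂ = 780·241/91 − 1 = 187980/91 − 1 ≈ 2064.7 → 2065
Density = N̂ / area = 2065 / 6 ≈ 344.17 → 344.2 per acre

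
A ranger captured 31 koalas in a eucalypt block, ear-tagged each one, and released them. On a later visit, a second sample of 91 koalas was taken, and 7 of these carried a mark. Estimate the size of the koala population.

N = (31 × 91) / 7 = 2821 / 7 = 403

N = 403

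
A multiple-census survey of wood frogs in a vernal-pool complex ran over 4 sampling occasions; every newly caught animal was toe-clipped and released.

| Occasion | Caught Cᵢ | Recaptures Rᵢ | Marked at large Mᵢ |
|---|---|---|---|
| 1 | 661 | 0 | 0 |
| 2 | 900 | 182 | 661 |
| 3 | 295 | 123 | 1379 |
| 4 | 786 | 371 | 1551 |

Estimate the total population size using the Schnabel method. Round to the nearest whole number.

Σ MᵢCᵢ = 0·661 + 661·900 + 1379·295 + 1551·786 = 0 + 594900 + 406805 + 1219086 = 2220791
Σ Rᵢ = 0 + 182 + 123 + 371 = 676
N̂ = 2220791 / 676 ≈ 3285.2 → 3285

N ≈ 3285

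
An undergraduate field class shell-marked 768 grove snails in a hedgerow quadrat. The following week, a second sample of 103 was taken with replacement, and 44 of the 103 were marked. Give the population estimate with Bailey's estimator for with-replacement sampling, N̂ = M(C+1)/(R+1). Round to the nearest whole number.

N ≈ 1775

N̂ = 768·(103+1)/(44+1) = 768·104/45 = 79872/45 ≈ 1774.9 → 1775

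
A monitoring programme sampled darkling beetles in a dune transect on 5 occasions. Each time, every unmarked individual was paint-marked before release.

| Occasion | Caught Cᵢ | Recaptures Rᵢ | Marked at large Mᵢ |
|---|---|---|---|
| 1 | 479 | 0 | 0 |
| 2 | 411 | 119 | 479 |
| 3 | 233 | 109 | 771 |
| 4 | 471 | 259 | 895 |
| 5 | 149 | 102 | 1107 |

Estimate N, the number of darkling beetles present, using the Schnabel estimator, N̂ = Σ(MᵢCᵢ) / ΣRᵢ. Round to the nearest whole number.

N ≈ 1635

Σ MᵢCᵢ = 0·479 + 479·411 + 771·233 + 895·471 + 1107·149 = 0 + 196869 + 179643 + 421545 + 164943 = 963000
Σ Rᵢ = 0 + 119 + 109 + 259 + 102 = 589
N̂ = 963000 / 589 ≈ 1635.0 → 1635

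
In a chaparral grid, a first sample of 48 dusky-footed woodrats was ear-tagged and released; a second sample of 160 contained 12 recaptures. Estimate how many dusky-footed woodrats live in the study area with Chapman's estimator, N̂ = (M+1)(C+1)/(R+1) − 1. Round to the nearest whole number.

N̂ = (48+1)(160+1)/(12+1) − 1 = 49·161/13 − 1
= 7889/13 − 1 ≈ 606.8 − 1 ≈ 605.8 → 606

N ≈ 606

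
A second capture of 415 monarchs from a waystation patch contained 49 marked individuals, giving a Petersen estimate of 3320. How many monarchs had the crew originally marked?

From N = M·C/R: M = N·R / C = 3320·49 / 415 = 162680 / 415 = 392.

M = 392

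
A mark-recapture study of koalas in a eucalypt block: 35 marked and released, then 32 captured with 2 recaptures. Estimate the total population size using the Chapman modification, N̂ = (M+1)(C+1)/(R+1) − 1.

N = 395

N̂ = (35+1)(32+1)/(2+1) − 1 = 36·33/3 − 1
= 1188/3 − 1 = 396 − 1 = 395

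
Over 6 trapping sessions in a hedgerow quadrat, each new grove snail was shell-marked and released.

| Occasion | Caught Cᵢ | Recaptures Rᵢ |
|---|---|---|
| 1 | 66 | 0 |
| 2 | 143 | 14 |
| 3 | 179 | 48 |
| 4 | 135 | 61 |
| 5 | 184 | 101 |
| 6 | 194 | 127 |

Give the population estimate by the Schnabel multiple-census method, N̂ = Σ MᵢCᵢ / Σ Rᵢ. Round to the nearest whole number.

N ≈ 728

Marked at large before each occasion: Mᵢ = Σⱼ<ᵢ (Cⱼ − Rⱼ) → M1=0, M2=66, M3=195, M4=326, M5=400, M6=483
Σ MᵢCᵢ = 0·66 + 66·143 + 195·179 + 326·135 + 400·184 + 483·194 = 0 + 9438 + 34905 + 44010 + 73600 + 93702 = 255655
Σ Rᵢ = 0 + 14 + 48 + 61 + 101 + 127 = 351
N̂ = 255655 / 351 ≈ 728.4 → 728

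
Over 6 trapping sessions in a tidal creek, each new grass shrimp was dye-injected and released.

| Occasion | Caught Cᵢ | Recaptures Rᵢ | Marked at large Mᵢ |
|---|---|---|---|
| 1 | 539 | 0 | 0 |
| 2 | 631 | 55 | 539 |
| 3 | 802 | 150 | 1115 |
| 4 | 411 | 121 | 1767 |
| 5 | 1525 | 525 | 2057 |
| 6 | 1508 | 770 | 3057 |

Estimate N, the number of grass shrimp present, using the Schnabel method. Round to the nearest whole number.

Σ MᵢCᵢ = 0·539 + 539·631 + 1115·802 + 1767·411 + 2057·1525 + 3057·1508 = 0 + 340109 + 894230 + 726237 + 3136925 + 4609956 = 9707457
Σ Rᵢ = 0 + 55 + 150 + 121 + 525 + 770 = 1621
N̂ = 9707457 / 1621 ≈ 5988.6 → 5989

N ≈ 5989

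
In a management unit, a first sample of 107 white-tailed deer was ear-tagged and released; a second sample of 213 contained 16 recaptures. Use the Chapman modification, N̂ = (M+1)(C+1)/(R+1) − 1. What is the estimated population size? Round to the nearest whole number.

N ≈ 1359

N̂ = (107+1)(213+1)/(16+1) − 1 = 108·214/17 − 1
= 23112/17 − 1 ≈ 1359.5 − 1 ≈ 1358.5 → 1359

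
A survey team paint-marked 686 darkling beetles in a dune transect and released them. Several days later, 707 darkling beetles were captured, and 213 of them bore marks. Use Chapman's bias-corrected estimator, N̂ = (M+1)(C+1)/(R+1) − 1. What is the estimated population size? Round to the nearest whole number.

N ≈ 2272

N̂ = (686+1)(707+1)/(213+1) − 1 = 687·708/214 − 1
= 486396/214 − 1 ≈ 2272.9 − 1 ≈ 2271.9 → 2272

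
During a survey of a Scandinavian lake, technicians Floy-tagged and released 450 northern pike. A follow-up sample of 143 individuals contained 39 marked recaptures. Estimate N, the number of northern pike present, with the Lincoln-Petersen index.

N = (450 × 143) / 39 = 64350 / 39 = 1650

N = 1650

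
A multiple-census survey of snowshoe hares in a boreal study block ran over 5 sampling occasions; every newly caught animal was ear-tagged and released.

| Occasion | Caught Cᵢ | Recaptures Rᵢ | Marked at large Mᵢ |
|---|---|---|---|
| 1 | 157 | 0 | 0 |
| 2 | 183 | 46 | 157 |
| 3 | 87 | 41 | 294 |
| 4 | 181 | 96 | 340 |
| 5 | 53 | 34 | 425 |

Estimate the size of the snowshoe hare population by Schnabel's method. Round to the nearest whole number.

N ≈ 638

Σ MᵢCᵢ = 0·157 + 157·183 + 294·87 + 340·181 + 425·53 = 0 + 28731 + 25578 + 61540 + 22525 = 138374
Σ Rᵢ = 0 + 46 + 41 + 96 + 34 = 217
N̂ = 138374 / 217 ≈ 637.7 → 638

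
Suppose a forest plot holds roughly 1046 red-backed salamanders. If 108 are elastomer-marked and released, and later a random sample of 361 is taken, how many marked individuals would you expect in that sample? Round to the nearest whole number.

The marked fraction of the population is 108/1046, so in a sample of 361 expect C·(M/N) marked.
E[R] = 108 × 361 / 1046 = 38988 / 1046 ≈ 37.3 → 37

expected recaptures ≈ 37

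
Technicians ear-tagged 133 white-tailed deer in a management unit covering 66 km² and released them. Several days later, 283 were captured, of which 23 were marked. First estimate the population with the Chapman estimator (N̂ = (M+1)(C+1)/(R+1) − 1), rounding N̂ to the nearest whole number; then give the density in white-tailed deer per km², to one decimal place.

density ≈ 24.0 white-tailed deer per km²

N̂ = 134·284/24 − 1 = 38056/24 − 1 ≈ 1584.7 → 1585
Density = N̂ / area = 1585 / 66 ≈ 24.02 → 24.0 per km²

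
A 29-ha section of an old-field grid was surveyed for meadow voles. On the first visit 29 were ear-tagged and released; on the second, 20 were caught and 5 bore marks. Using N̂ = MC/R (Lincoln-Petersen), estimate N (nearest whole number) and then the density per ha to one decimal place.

N̂ = 29·20/5 = 580/5 = 116
Density = N̂ / area = 116 / 29 = 4.0 per ha

density ≈ 4.0 meadow voles per ha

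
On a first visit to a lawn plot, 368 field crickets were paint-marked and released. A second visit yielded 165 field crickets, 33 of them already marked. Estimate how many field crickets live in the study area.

Lincoln-Petersen assumes M/N = R/C, so N = M·C / R.
N = (368 × 165) / 33 = 60720 / 33 = 1840

N = 1840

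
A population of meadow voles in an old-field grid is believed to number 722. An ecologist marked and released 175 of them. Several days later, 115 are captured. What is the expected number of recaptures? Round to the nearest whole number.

The marked fraction of the population is 175/722, so in a sample of 115 expect C·(M/N) marked.
E[R] = 175 × 115 / 722 = 20125 / 722 ≈ 27.9 → 28

expected recaptures ≈ 28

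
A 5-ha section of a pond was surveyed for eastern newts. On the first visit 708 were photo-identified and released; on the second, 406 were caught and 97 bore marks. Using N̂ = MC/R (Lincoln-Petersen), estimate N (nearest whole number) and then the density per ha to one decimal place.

N̂ = 708·406/97 = 287448/97 ≈ 2963.4 → 2963
Density = N̂ / area = 2963 / 5 ≈ 592.60 → 592.6 per ha

density ≈ 592.6 eastern newts per ha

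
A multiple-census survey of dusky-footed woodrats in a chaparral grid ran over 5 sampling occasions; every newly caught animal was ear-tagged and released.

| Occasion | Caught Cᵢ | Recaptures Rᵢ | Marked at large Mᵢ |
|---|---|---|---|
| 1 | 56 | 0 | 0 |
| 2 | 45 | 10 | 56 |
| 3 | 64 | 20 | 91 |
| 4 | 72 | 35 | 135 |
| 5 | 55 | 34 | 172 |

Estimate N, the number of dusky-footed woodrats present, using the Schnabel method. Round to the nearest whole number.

Σ MᵢCᵢ = 0·56 + 56·45 + 91·64 + 135·72 + 172·55 = 0 + 2520 + 5824 + 9720 + 9460 = 27524
Σ Rᵢ = 0 + 10 + 20 + 35 + 34 = 99
N̂ = 27524 / 99 ≈ 278.0 → 278

N ≈ 278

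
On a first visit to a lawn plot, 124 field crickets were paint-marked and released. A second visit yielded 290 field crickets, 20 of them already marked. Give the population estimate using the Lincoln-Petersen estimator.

N = 1798

Lincoln-Petersen assumes M/N = R/C, so N = M·C / R.
N = (124 × 290) / 20 = 35960 / 20 = 1798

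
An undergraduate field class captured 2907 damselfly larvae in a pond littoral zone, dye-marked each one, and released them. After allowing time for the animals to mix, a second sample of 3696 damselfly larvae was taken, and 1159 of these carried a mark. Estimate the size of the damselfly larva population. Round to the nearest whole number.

N ≈ 9270

N = (2907 × 3696) / 1159 = 10744272 / 1159 ≈ 9270.3 → 9270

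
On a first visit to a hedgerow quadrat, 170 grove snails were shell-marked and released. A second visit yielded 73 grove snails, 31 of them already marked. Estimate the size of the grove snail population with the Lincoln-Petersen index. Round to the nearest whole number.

N ≈ 400

Lincoln-Petersen assumes M/N = R/C, so N = M·C / R.
N = (170 × 73) / 31 = 12410 / 31 ≈ 400.3 → 400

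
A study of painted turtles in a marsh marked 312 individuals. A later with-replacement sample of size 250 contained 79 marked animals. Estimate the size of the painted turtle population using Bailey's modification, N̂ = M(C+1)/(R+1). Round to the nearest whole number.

N̂ = 312·(250+1)/(79+1) = 312·251/80 = 78312/80 ≈ 978.9 → 979

N ≈ 979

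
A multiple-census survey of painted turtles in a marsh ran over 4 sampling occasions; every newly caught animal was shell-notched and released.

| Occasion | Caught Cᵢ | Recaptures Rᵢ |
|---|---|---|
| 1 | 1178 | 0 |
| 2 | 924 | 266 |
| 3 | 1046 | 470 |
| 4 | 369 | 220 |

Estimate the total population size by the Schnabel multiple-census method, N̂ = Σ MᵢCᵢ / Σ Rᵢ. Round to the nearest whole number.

N ≈ 4078

Marked at large before each occasion: Mᵢ = Σⱼ<ᵢ (Cⱼ − Rⱼ) → M1=0, M2=1178, M3=1836, M4=2412
Σ MᵢCᵢ = 0·1178 + 1178·924 + 1836·1046 + 2412·369 = 0 + 1088472 + 1920456 + 890028 = 3898956
Σ Rᵢ = 0 + 266 + 470 + 220 = 956
N̂ = 3898956 / 956 ≈ 4078.4 → 4078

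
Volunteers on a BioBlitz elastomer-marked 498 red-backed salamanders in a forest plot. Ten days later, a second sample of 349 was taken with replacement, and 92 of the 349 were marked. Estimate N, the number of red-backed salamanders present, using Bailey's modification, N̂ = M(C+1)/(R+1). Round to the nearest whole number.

N ≈ 1874

N̂ = 498·(349+1)/(92+1) = 498·350/93 = 174300/93 ≈ 1874.2 → 1874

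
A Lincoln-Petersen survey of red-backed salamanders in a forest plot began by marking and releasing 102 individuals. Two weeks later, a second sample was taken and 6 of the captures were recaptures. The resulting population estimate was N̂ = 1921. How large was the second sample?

From N = M·C/R: C = N·R / M = 1921·6 / 102 = 11526 / 102 = 113.

C = 113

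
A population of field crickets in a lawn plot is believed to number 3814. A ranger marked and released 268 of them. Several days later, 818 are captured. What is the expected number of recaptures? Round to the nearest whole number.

expected recaptures ≈ 57

The marked fraction of the population is 268/3814, so in a sample of 818 expect C·(M/N) marked.
E[R] = 268 × 818 / 3814 = 219224 / 3814 ≈ 57.48 → 57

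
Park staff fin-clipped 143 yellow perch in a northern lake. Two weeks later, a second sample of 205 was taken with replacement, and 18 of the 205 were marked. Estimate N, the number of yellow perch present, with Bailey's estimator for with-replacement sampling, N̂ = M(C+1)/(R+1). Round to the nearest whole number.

N̂ = 143·(205+1)/(18+1) = 143·206/19 = 29458/19 ≈ 1550.4 → 1550

N ≈ 1550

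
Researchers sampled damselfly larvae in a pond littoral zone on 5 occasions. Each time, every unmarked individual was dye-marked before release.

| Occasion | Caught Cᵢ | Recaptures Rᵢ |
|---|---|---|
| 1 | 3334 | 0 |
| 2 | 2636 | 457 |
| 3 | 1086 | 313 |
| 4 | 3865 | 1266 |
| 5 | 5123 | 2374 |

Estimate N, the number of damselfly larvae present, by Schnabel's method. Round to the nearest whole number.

N ≈ 19,181

Marked at large before each occasion: Mᵢ = Σⱼ<ᵢ (Cⱼ − Rⱼ) → M1=0, M2=3334, M3=5513, M4=6286, M5=8885
Σ MᵢCᵢ = 0·3334 + 3334·2636 + 5513·1086 + 6286·3865 + 8885·5123 = 0 + 8788424 + 5987118 + 24295390 + 45517855 = 84588787
Σ Rᵢ = 0 + 457 + 313 + 1266 + 2374 = 4410
N̂ = 84588787 / 4410 ≈ 19181.1 → 19181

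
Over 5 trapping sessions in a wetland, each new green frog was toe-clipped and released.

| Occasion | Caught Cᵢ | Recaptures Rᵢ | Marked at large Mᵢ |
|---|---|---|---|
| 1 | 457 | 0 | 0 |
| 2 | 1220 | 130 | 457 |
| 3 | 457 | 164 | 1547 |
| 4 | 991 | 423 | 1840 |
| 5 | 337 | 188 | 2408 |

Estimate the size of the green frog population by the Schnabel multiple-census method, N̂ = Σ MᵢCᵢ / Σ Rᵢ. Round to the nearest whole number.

Σ MᵢCᵢ = 0·457 + 457·1220 + 1547·457 + 1840·991 + 2408·337 = 0 + 557540 + 706979 + 1823440 + 811496 = 3899455
Σ Rᵢ = 0 + 130 + 164 + 423 + 188 = 905
N̂ = 3899455 / 905 ≈ 4308.8 → 4309

N ≈ 4309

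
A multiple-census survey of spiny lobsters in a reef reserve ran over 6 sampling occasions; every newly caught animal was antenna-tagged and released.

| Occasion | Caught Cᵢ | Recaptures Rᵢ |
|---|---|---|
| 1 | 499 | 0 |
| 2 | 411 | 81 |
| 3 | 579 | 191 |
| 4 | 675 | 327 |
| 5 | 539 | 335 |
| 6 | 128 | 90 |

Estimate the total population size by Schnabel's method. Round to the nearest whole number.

Marked at large before each occasion: Mᵢ = Σⱼ<ᵢ (Cⱼ − Rⱼ) → M1=0, M2=499, M3=829, M4=1217, M5=1565, M6=1769
Σ MᵢCᵢ = 0·499 + 499·411 + 829·579 + 1217·675 + 1565·539 + 1769·128 = 0 + 205089 + 479991 + 821475 + 843535 + 226432 = 2576522
Σ Rᵢ = 0 + 81 + 191 + 327 + 335 + 90 = 1024
N̂ = 2576522 / 1024 ≈ 2516.1 → 2516

N ≈ 2516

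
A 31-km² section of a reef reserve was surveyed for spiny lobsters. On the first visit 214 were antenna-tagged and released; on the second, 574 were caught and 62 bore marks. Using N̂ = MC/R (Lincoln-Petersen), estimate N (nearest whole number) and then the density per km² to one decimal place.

N̂ = 214·574/62 = 122836/62 ≈ 1981.2 → 1981
Density = N̂ / area = 1981 / 31 ≈ 63.90 → 63.9 per km²

density ≈ 63.9 spiny lobsters per km²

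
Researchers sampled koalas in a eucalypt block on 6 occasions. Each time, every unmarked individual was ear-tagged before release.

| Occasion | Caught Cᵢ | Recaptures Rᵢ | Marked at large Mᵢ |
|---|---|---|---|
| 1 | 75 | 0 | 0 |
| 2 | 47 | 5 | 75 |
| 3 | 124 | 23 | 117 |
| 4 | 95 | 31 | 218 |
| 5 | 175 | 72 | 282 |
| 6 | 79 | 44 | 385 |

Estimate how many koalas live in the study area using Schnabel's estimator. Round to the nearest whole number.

Σ MᵢCᵢ = 0·75 + 75·47 + 117·124 + 218·95 + 282·175 + 385·79 = 0 + 3525 + 14508 + 20710 + 49350 + 30415 = 118508
Σ Rᵢ = 0 + 5 + 23 + 31 + 72 + 44 = 175
N̂ = 118508 / 175 ≈ 677.2 → 677

N ≈ 677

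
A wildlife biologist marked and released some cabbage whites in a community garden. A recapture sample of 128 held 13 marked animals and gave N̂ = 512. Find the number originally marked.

From N = M·C/R: M = N·R / C = 512·13 / 128 = 6656 / 128 = 52.

M = 52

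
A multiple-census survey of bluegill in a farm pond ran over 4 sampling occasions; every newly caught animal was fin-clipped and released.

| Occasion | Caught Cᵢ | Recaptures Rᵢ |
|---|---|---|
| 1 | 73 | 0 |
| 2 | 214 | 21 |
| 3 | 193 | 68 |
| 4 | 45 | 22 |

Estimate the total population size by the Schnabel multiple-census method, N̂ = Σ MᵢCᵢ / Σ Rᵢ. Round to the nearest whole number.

N ≈ 762

Marked at large before each occasion: Mᵢ = Σⱼ<ᵢ (Cⱼ − Rⱼ) → M1=0, M2=73, M3=266, M4=391
Σ MᵢCᵢ = 0·73 + 73·214 + 266·193 + 391·45 = 0 + 15622 + 51338 + 17595 = 84555
Σ Rᵢ = 0 + 21 + 68 + 22 = 111
N̂ = 84555 / 111 ≈ 761.8 → 762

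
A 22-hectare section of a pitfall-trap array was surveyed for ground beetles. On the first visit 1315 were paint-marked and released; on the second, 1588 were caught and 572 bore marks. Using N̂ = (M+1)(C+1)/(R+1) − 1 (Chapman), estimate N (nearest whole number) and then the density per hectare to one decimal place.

N̂ = 1316·1589/573 − 1 = 2091124/573 − 1 ≈ 3648.4 → 3648
Density = N̂ / area = 3648 / 22 ≈ 165.82 → 165.8 per hectare

density ≈ 165.8 ground beetles per hectare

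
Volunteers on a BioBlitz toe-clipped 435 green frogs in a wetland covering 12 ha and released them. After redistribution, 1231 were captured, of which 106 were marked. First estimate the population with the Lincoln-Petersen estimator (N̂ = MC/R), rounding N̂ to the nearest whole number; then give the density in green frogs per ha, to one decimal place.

N̂ = 435·1231/106 = 535485/106 ≈ 5051.7 → 5052
Density = N̂ / area = 5052 / 12 = 421.0 per ha

density ≈ 421.0 green frogs per ha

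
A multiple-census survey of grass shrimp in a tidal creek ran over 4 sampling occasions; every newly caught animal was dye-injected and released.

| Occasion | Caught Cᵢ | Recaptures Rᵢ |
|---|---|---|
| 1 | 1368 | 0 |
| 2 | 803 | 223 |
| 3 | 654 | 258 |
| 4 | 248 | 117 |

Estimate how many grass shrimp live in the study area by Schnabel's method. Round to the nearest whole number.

N ≈ 4939

Marked at large before each occasion: Mᵢ = Σⱼ<ᵢ (Cⱼ − Rⱼ) → M1=0, M2=1368, M3=1948, M4=2344
Σ MᵢCᵢ = 0·1368 + 1368·803 + 1948·654 + 2344·248 = 0 + 1098504 + 1273992 + 581312 = 2953808
Σ Rᵢ = 0 + 223 + 258 + 117 = 598
N̂ = 2953808 / 598 ≈ 4939.48 → 4939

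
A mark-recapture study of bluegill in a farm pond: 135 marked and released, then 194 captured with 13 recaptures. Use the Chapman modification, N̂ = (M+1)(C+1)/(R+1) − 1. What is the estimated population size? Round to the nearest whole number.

N̂ = (135+1)(194+1)/(13+1) − 1 = 136·195/14 − 1
= 26520/14 − 1 ≈ 1894.3 − 1 ≈ 1893.3 → 1893

N ≈ 1893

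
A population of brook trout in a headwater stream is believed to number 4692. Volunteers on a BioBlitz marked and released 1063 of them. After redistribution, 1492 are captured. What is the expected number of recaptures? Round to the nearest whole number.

The marked fraction of the population is 1063/4692, so in a sample of 1492 expect C·(M/N) marked.
E[R] = 1063 × 1492 / 4692 = 1585996 / 4692 ≈ 338.0 → 338

expected recaptures ≈ 338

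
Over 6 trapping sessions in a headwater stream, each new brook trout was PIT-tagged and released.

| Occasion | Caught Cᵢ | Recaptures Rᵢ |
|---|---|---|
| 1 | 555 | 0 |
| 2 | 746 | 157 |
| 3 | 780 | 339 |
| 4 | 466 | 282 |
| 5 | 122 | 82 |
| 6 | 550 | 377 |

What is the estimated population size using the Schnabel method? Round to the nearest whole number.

Marked at large before each occasion: Mᵢ = Σⱼ<ᵢ (Cⱼ − Rⱼ) → M1=0, M2=555, M3=1144, M4=1585, M5=1769, M6=1809
Σ MᵢCᵢ = 0·555 + 555·746 + 1144·780 + 1585·466 + 1769·122 + 1809·550 = 0 + 414030 + 892320 + 738610 + 215818 + 994950 = 3255728
Σ Rᵢ = 0 + 157 + 339 + 282 + 82 + 377 = 1237
N̂ = 3255728 / 1237 ≈ 2632.0 → 2632

N ≈ 2632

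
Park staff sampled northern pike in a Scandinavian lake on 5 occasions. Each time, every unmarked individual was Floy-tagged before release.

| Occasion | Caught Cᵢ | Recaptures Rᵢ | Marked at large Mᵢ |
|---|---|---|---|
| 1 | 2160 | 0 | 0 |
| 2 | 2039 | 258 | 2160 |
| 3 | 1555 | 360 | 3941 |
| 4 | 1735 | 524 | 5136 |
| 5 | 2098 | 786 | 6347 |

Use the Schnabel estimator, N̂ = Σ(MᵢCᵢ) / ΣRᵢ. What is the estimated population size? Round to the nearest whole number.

Σ MᵢCᵢ = 0·2160 + 2160·2039 + 3941·1555 + 5136·1735 + 6347·2098 = 0 + 4404240 + 6128255 + 8910960 + 13316006 = 32759461
Σ Rᵢ = 0 + 258 + 360 + 524 + 786 = 1928
N̂ = 32759461 / 1928 ≈ 16991.4 → 16991

N ≈ 16,991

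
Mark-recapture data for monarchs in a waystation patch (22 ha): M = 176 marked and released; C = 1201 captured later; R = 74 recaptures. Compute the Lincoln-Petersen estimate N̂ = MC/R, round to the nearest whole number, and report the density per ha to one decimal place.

density ≈ 129.8 monarchs per ha

N̂ = 176·1201/74 = 211376/74 ≈ 2856.4 → 2856
Density = N̂ / area = 2856 / 22 ≈ 129.82 → 129.8 per ha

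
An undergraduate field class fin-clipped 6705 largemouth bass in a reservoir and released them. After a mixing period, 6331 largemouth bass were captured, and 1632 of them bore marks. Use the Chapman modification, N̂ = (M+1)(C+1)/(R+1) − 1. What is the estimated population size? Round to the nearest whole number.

N ≈ 26,002

N̂ = (6705+1)(6331+1)/(1632+1) − 1 = 6706·6332/1633 − 1
= 42462392/1633 − 1 ≈ 26002.7 − 1 ≈ 26001.7 → 26002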